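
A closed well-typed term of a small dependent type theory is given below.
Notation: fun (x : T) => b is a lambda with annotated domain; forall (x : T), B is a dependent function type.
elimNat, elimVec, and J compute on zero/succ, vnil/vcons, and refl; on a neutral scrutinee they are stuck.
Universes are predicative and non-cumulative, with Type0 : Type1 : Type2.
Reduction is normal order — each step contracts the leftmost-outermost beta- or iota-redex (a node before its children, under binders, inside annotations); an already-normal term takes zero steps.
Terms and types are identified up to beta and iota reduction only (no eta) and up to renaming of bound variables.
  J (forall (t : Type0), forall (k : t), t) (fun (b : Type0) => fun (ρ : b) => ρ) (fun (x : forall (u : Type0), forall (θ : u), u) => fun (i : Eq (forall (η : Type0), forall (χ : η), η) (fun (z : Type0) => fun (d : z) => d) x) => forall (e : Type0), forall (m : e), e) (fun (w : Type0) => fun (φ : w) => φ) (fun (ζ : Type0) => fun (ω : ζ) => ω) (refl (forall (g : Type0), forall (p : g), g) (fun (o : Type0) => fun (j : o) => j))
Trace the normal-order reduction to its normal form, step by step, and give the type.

normal-order reduction:
  J (forall (t : Type0), forall (k : t), t) (fun (b : Type0) => fun (ρ : b) => ρ) (fun (x : forall (u : Type0), forall (θ : u), u) => fun (i : Eq (forall (η : Type0), forall (χ : η), η) (fun (z : Type0) => fun (d : z) => d) x) => forall (e : Type0), forall (m : e), e) (fun (w : Type0) => fun (φ : w) => φ) (fun (ζ : Type0) => fun (ω : ζ) => ω) (refl (forall (g : Type0), forall (p : g), g) (fun (o : Type0) => fun (j : o) => j))
  ~> fun (t : Type0) => fun (k : t) => k
type:
  forall (t : Type0), forall (k : t), t


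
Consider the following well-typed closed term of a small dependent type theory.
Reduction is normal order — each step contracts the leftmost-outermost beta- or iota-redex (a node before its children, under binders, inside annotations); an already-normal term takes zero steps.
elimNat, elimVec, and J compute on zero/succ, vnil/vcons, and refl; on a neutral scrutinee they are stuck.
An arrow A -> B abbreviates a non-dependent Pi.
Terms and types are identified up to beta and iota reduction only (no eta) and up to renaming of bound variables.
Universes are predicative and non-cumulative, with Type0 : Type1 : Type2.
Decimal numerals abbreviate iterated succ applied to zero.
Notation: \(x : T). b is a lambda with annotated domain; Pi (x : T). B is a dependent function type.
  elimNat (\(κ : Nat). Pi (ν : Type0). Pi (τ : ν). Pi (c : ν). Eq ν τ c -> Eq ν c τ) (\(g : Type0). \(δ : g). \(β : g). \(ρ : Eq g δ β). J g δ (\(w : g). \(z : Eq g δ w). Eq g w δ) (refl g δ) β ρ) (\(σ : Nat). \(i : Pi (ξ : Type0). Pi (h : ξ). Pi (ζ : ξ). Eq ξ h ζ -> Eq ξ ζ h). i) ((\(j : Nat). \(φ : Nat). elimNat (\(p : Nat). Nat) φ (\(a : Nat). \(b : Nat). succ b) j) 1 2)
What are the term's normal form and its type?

reduced normal form:
  \(κ : Type0). \(ν : κ). \(τ : κ). \(c : Eq κ ν τ). J κ ν (\(g : κ). \(δ : Eq κ ν g). Eq κ g ν) (refl κ ν) τ c
type:
  Pi (κ : Type0). Pi (ν : κ). Pi (τ : κ). Eq κ ν τ -> Eq κ τ ν


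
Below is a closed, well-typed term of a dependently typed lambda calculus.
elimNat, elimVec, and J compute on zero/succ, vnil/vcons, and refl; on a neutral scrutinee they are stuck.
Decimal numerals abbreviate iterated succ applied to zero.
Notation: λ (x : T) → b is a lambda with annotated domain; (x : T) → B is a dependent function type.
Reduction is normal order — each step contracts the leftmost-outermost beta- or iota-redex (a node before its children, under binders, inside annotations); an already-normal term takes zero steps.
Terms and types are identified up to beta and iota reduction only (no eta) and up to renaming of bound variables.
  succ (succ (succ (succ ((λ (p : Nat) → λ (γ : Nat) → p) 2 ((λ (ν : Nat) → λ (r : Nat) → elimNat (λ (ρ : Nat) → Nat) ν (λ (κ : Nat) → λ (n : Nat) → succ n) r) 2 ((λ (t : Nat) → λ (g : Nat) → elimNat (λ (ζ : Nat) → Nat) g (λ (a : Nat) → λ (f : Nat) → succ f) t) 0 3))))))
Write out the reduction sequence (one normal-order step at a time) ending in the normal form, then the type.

normal-order reduction:
  succ (succ (succ (succ ((λ (p : Nat) → λ (γ : Nat) → p) 2 ((λ (ν : Nat) → λ (r : Nat) → elimNat (λ (ρ : Nat) → Nat) ν (λ (κ : Nat) → λ (n : Nat) → succ n) r) 2 ((λ (t : Nat) → λ (g : Nat) → elimNat (λ (ζ : Nat) → Nat) g (λ (a : Nat) → λ (f : Nat) → succ f) t) 0 3))))))
  ~> succ (succ (succ (succ ((λ (p : Nat) → 2) ((λ (γ : Nat) → λ (ν : Nat) → elimNat (λ (r : Nat) → Nat) γ (λ (ρ : Nat) → λ (κ : Nat) → succ κ) ν) 2 ((λ (n : Nat) → λ (t : Nat) → elimNat (λ (g : Nat) → Nat) t (λ (ζ : Nat) → λ (a : Nat) → succ a) n) 0 3))))))
  ~> 6
inferred type:
  Nat


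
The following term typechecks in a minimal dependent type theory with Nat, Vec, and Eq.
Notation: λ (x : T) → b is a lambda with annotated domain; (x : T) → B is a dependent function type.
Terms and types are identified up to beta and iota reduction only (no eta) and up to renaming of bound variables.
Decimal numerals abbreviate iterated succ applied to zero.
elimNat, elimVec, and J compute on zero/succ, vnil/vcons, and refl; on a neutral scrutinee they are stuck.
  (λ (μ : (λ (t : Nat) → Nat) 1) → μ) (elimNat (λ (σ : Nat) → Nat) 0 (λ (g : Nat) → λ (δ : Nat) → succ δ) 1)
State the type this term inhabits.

type:
  Nat


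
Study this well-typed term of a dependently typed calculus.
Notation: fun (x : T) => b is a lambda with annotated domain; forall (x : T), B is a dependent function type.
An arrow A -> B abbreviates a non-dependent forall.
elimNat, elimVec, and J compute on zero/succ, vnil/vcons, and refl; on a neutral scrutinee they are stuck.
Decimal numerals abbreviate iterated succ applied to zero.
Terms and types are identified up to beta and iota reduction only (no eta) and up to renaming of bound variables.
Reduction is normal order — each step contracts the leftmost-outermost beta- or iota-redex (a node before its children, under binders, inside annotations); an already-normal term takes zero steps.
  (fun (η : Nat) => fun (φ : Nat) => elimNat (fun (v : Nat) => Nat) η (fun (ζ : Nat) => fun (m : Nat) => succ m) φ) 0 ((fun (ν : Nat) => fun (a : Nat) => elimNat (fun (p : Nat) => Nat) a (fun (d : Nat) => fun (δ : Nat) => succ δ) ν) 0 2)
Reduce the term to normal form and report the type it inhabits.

normal form:
  2
the term's type:
  Nat
observation: reduction starts at a beta-redex, and 12 normal-order steps reach the normal form.


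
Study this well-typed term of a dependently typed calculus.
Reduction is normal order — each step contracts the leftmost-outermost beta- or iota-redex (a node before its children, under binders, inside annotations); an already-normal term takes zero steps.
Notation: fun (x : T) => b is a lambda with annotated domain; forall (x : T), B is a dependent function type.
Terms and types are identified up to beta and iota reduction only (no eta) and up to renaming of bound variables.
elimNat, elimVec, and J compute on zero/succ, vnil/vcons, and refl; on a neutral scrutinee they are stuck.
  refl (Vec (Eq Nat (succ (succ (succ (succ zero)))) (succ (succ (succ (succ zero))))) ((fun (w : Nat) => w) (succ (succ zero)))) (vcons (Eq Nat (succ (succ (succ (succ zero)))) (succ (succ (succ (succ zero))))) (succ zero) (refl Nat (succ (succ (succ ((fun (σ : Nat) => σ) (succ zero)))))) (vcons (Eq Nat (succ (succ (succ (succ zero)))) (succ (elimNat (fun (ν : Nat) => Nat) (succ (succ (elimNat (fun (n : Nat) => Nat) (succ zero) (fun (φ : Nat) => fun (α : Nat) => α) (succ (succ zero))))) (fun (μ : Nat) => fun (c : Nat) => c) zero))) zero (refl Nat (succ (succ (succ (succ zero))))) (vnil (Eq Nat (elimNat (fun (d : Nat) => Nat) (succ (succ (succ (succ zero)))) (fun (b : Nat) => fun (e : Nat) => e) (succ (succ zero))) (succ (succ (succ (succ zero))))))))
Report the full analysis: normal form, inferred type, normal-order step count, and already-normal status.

reduced normal form:
  refl (Vec (Eq Nat (succ (succ (succ (succ zero)))) (succ (succ (succ (succ zero))))) (succ (succ zero))) (vcons (Eq Nat (succ (succ (succ (succ zero)))) (succ (succ (succ (succ zero))))) (succ zero) (refl Nat (succ (succ (succ (succ zero))))) (vcons (Eq Nat (succ (succ (succ (succ zero)))) (succ (succ (succ (succ zero))))) zero (refl Nat (succ (succ (succ (succ zero))))) (vnil (Eq Nat (succ (succ (succ (succ zero)))) (succ (succ (succ (succ zero))))))))
type:
  Eq (Vec (Eq Nat (succ (succ (succ (succ zero)))) (succ (succ (succ (succ zero))))) (succ (succ zero))) (vcons (Eq Nat (succ (succ (succ (succ zero)))) (succ (succ (succ (succ zero))))) (succ zero) (refl Nat (succ (succ (succ (succ zero))))) (vcons (Eq Nat (succ (succ (succ (succ zero)))) (succ (succ (succ (succ zero))))) zero (refl Nat (succ (succ (succ (succ zero))))) (vnil (Eq Nat (succ (succ (succ (succ zero)))) (succ (succ (succ (succ zero)))))))) (vcons (Eq Nat (succ (succ (succ (succ zero)))) (succ (succ (succ (succ zero))))) (succ zero) (refl Nat (succ (succ (succ (succ zero))))) (vcons (Eq Nat (succ (succ (succ (succ zero)))) (succ (succ (succ (succ zero))))) zero (refl Nat (succ (succ (succ (succ zero))))) (vnil (Eq Nat (succ (succ (succ (succ zero)))) (succ (succ (succ (succ zero))))))))
reduction steps (normal order): 17
started in normal form: no
first contracted redex: a beta-redex


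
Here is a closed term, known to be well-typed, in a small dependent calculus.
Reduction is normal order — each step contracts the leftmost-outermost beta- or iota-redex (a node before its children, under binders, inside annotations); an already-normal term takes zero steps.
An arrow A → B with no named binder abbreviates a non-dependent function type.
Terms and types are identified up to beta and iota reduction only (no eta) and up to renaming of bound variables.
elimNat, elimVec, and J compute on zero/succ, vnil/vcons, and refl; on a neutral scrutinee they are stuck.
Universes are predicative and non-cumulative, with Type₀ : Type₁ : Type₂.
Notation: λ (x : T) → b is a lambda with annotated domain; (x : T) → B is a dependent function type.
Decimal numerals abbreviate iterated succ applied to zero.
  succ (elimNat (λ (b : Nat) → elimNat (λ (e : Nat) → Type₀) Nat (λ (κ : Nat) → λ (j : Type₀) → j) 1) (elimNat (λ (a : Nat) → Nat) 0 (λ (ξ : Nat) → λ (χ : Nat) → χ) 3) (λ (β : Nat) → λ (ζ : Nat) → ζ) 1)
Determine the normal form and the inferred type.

reduced normal form:
  1
inferred type:
  Nat


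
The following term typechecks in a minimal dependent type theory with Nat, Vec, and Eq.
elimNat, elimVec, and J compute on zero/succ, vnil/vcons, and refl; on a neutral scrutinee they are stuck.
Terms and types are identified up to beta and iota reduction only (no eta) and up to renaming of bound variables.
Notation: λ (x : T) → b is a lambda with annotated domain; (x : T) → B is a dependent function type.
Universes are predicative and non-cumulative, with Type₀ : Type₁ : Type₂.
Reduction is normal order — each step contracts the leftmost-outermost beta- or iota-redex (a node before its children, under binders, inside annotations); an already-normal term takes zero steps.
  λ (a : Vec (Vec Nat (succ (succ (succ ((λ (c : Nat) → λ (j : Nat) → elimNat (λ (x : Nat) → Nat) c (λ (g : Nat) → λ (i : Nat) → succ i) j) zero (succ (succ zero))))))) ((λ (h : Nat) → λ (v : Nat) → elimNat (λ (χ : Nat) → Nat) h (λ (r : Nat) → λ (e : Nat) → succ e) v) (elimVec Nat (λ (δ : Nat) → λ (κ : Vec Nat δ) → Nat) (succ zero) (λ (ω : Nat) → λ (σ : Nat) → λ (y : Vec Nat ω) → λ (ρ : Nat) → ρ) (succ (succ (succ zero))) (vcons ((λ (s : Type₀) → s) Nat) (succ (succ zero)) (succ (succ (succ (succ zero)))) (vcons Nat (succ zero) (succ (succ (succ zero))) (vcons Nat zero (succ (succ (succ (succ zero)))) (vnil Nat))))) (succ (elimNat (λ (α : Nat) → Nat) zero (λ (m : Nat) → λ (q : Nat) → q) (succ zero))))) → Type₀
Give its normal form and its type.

normal form:
  λ (a : Vec (Vec Nat (succ (succ (succ (succ (succ zero)))))) (succ (succ zero))) → Type₀
inferred type:
  (a : Vec (Vec Nat (succ (succ (succ (succ (succ zero)))))) (succ (succ zero))) → Type₁


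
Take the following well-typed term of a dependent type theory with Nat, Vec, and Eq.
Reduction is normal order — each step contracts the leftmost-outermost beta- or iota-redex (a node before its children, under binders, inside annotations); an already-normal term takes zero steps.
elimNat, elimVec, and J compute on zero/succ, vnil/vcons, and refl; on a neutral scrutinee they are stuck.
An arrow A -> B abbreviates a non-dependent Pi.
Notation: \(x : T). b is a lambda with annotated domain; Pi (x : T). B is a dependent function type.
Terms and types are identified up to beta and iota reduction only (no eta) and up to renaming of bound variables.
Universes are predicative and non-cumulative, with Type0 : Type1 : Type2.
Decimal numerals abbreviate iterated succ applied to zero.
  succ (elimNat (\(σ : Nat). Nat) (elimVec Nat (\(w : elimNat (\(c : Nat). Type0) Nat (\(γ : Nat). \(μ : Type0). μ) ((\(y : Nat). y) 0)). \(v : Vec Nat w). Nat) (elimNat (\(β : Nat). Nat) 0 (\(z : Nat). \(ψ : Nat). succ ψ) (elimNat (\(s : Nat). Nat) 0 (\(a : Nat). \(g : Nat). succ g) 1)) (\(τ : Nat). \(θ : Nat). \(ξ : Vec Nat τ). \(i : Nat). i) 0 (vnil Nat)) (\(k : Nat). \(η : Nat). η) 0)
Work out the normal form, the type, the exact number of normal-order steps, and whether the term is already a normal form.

normal form:
  2
the term's type:
  Nat
steps to reach normal form (normal order): 10
started in normal form: no
first contracted redex: an elimNat iota-redex


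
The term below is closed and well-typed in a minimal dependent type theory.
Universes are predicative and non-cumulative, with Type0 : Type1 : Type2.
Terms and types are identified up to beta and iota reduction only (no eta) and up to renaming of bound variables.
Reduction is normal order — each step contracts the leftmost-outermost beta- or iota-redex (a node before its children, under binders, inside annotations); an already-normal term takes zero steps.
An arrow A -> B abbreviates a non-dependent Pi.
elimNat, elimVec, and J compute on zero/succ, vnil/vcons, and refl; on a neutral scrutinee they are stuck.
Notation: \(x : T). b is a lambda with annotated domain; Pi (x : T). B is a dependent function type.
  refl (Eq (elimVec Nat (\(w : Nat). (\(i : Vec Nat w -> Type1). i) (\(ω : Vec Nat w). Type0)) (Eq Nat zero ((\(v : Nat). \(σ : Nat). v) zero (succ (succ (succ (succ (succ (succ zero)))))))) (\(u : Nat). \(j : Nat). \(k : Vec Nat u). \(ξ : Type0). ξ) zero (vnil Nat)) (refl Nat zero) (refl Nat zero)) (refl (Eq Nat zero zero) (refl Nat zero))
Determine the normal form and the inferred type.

normal form:
  refl (Eq (Eq Nat zero zero) (refl Nat zero) (refl Nat zero)) (refl (Eq Nat zero zero) (refl Nat zero))
the term's type:
  Eq (Eq (Eq Nat zero zero) (refl Nat zero) (refl Nat zero)) (refl (Eq Nat zero zero) (refl Nat zero)) (refl (Eq Nat zero zero) (refl Nat zero))


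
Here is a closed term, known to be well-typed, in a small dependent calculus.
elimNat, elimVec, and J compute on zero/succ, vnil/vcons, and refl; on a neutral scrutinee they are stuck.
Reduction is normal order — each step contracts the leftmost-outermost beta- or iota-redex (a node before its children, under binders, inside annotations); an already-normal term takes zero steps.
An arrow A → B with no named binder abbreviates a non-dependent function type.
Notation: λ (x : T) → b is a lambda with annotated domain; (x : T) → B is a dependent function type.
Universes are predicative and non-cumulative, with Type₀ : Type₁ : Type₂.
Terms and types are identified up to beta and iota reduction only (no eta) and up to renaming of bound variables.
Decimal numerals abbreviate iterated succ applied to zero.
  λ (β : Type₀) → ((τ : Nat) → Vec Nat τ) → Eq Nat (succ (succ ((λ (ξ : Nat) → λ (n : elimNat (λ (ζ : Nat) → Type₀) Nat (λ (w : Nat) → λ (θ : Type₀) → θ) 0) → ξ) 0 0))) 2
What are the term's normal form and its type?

resulting normal form:
  λ (β : Type₀) → ((τ : Nat) → Vec Nat τ) → Eq Nat 2 2
inferred type:
  Type₀ → Type₀
observation: 2 normal-order steps separate the term from its normal form.


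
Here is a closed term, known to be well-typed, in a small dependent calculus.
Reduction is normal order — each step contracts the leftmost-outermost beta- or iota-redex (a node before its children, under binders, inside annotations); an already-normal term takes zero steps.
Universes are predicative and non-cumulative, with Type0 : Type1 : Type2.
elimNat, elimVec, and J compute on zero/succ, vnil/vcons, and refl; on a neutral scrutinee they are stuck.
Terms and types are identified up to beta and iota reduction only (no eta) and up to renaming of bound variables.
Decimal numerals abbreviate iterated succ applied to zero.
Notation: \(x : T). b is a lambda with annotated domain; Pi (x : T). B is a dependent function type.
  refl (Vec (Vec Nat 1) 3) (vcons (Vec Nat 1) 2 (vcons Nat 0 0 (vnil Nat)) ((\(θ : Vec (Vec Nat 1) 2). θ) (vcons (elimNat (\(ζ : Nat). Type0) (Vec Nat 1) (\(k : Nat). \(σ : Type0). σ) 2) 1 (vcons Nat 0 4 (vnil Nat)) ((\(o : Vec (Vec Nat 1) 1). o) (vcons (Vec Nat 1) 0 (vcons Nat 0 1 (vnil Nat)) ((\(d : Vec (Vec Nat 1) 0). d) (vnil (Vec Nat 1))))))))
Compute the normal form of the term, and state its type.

resulting normal form:
  refl (Vec (Vec Nat 1) 3) (vcons (Vec Nat 1) 2 (vcons Nat 0 0 (vnil Nat)) (vcons (Vec Nat 1) 1 (vcons Nat 0 4 (vnil Nat)) (vcons (Vec Nat 1) 0 (vcons Nat 0 1 (vnil Nat)) (vnil (Vec Nat 1)))))
the term's type:
  Eq (Vec (Vec Nat 1) 3) (vcons (Vec Nat 1) 2 (vcons Nat 0 0 (vnil Nat)) (vcons (Vec Nat 1) 1 (vcons Nat 0 4 (vnil Nat)) (vcons (Vec Nat 1) 0 (vcons Nat 0 1 (vnil Nat)) (vnil (Vec Nat 1))))) (vcons (Vec Nat 1) 2 (vcons Nat 0 0 (vnil Nat)) (vcons (Vec Nat 1) 1 (vcons Nat 0 4 (vnil Nat)) (vcons (Vec Nat 1) 0 (vcons Nat 0 1 (vnil Nat)) (vnil (Vec Nat 1)))))
observation: reduction starts at a beta-redex, and 10 normal-order steps reach the normal form.


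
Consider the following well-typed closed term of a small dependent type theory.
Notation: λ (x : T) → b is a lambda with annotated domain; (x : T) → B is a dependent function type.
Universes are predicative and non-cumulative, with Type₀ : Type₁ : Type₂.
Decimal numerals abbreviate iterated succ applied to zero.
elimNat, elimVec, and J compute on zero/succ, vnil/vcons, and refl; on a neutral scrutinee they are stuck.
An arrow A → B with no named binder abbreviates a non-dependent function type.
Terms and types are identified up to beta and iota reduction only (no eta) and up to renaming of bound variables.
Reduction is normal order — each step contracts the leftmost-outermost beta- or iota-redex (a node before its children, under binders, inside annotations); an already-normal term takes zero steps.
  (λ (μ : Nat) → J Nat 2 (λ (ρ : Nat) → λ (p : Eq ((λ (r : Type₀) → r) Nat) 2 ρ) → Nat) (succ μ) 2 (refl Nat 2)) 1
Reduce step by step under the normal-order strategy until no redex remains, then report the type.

normal-order reduction:
  (λ (μ : Nat) → J Nat 2 (λ (ρ : Nat) → λ (p : Eq ((λ (r : Type₀) → r) Nat) 2 ρ) → Nat) (succ μ) 2 (refl Nat 2)) 1
  ~> J Nat 2 (λ (μ : Nat) → λ (ρ : Eq ((λ (p : Type₀) → p) Nat) 2 μ) → Nat) 2 2 (refl Nat 2)
  ~> 2
the term's type:
  Nat


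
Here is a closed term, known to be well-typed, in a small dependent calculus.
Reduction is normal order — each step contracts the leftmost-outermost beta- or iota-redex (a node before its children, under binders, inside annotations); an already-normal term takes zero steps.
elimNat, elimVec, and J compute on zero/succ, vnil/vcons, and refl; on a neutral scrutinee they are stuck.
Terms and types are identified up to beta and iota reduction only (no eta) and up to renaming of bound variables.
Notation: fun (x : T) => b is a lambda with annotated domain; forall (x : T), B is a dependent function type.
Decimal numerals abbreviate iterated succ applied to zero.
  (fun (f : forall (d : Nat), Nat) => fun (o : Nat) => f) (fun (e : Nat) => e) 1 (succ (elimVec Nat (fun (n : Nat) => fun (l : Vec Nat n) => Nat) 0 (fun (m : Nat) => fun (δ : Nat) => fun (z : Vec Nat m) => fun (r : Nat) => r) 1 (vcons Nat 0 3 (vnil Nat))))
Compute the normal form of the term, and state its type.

normal form:
  1
the term's type:
  Nat


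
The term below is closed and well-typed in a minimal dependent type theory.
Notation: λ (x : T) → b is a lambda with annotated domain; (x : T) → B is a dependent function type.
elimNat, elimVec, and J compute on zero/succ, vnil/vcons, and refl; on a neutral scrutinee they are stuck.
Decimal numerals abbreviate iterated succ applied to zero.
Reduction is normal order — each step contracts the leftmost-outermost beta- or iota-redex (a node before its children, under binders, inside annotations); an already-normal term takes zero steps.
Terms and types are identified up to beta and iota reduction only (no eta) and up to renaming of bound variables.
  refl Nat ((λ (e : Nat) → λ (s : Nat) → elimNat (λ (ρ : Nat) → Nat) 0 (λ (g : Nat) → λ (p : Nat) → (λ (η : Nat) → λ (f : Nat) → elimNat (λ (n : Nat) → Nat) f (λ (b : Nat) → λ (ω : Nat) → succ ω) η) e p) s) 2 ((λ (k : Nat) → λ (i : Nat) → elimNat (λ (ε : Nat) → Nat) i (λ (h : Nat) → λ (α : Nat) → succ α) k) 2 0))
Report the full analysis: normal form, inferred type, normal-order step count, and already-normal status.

reduced normal form:
  refl Nat 4
the term's type:
  Eq Nat 4 4
normal-order step count: 27
term was already normal: no
first redex: a beta-redex


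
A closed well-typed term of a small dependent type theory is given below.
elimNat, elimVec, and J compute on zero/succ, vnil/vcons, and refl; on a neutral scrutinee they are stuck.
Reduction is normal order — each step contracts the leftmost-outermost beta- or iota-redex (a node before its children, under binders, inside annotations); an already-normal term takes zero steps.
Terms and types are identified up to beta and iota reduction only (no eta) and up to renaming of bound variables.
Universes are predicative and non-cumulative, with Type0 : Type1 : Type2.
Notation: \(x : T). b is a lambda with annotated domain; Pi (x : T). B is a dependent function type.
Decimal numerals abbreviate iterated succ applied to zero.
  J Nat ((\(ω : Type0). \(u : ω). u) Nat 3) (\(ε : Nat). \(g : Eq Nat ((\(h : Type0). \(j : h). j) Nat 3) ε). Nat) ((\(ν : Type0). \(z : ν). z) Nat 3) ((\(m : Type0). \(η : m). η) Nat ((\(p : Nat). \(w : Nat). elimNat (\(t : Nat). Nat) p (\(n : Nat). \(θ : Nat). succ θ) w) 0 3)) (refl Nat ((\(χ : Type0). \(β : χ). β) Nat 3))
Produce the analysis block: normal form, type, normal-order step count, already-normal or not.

normal form:
  3
type:
  Nat
steps to reach normal form (normal order): 3
started in normal form: no
first contracted redex: a J iota-redex


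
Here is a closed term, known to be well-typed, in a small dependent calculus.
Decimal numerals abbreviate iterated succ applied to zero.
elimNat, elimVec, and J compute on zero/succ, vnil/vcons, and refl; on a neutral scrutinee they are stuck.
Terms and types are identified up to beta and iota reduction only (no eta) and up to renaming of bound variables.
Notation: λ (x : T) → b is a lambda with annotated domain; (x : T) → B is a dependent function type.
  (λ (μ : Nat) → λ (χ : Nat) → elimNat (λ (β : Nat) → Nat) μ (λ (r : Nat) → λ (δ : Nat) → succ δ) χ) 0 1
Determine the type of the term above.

inferred type:
  Nat


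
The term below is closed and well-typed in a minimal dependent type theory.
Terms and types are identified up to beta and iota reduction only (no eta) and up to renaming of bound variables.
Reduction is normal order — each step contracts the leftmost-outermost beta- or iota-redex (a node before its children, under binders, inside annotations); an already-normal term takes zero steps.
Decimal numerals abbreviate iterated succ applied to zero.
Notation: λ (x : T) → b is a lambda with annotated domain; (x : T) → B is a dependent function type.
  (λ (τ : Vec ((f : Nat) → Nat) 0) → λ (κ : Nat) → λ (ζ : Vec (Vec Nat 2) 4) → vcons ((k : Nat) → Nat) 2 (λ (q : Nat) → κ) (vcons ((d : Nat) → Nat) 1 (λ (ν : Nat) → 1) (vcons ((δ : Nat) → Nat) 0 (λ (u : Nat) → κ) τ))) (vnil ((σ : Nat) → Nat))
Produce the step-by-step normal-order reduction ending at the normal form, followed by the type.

normal-order reduction sequence:
  (λ (τ : Vec ((f : Nat) → Nat) 0) → λ (κ : Nat) → λ (ζ : Vec (Vec Nat 2) 4) → vcons ((k : Nat) → Nat) 2 (λ (q : Nat) → κ) (vcons ((d : Nat) → Nat) 1 (λ (ν : Nat) → 1) (vcons ((δ : Nat) → Nat) 0 (λ (u : Nat) → κ) τ))) (vnil ((σ : Nat) → Nat))
  ~> λ (τ : Nat) → λ (f : Vec (Vec Nat 2) 4) → vcons ((κ : Nat) → Nat) 2 (λ (ζ : Nat) → τ) (vcons ((k : Nat) → Nat) 1 (λ (q : Nat) → 1) (vcons ((d : Nat) → Nat) 0 (λ (ν : Nat) → τ) (vnil ((δ : Nat) → Nat))))
type:
  (τ : Nat) → (f : Vec (Vec Nat 2) 4) → Vec ((κ : Nat) → Nat) 3


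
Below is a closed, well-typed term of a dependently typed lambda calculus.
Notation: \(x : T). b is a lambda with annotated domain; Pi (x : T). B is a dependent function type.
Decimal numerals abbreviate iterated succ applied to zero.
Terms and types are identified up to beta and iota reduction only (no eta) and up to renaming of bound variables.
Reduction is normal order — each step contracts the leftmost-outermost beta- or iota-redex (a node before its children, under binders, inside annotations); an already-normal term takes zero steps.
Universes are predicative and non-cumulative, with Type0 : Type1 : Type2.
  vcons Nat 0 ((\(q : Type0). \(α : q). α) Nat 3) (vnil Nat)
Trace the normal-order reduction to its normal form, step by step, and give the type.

normal-order reduction sequence:
  vcons Nat 0 ((\(q : Type0). \(α : q). α) Nat 3) (vnil Nat)
  ~> vcons Nat 0 ((\(q : Nat). q) 3) (vnil Nat)
  ~> vcons Nat 0 3 (vnil Nat)
inferred type:
  Vec Nat 1


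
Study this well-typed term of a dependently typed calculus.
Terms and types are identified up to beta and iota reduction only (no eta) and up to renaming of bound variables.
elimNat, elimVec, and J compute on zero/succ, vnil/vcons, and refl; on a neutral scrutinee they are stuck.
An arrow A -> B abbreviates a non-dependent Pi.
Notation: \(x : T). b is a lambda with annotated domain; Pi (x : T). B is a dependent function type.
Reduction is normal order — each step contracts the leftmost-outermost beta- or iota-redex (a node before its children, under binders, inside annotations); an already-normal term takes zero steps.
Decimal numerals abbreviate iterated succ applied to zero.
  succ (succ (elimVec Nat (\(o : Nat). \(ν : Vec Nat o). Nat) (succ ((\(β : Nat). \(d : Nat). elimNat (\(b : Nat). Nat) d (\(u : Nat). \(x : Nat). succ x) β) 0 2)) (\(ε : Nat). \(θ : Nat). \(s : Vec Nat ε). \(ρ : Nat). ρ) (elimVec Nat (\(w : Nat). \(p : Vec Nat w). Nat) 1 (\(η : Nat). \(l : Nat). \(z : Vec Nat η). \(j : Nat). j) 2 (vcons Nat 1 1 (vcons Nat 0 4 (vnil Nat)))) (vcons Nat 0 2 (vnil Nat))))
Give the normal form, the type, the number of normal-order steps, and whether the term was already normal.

normal form:
  5
inferred type:
  Nat
reduction steps (normal order): 9
term was already normal: no
first contracted redex: an elimVec iota-redex


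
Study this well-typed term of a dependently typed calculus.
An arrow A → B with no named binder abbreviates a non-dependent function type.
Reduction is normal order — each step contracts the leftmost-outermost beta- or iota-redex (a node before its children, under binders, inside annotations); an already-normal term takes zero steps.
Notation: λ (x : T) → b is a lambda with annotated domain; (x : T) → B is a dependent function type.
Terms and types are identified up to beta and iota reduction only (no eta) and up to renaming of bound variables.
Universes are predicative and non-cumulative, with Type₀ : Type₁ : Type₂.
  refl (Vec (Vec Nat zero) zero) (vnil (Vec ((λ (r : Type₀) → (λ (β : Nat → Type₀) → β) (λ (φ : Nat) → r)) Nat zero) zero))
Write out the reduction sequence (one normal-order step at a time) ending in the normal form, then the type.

normal-order reduction sequence:
  refl (Vec (Vec Nat zero) zero) (vnil (Vec ((λ (r : Type₀) → (λ (β : Nat → Type₀) → β) (λ (φ : Nat) → r)) Nat zero) zero))
  ~> refl (Vec (Vec Nat zero) zero) (vnil (Vec ((λ (r : Nat → Type₀) → r) (λ (β : Nat) → Nat) zero) zero))
  ~> refl (Vec (Vec Nat zero) zero) (vnil (Vec ((λ (r : Nat) → Nat) zero) zero))
  ~> refl (Vec (Vec Nat zero) zero) (vnil (Vec Nat zero))
the term's type:
  Eq (Vec (Vec Nat zero) zero) (vnil (Vec Nat zero)) (vnil (Vec Nat zero))


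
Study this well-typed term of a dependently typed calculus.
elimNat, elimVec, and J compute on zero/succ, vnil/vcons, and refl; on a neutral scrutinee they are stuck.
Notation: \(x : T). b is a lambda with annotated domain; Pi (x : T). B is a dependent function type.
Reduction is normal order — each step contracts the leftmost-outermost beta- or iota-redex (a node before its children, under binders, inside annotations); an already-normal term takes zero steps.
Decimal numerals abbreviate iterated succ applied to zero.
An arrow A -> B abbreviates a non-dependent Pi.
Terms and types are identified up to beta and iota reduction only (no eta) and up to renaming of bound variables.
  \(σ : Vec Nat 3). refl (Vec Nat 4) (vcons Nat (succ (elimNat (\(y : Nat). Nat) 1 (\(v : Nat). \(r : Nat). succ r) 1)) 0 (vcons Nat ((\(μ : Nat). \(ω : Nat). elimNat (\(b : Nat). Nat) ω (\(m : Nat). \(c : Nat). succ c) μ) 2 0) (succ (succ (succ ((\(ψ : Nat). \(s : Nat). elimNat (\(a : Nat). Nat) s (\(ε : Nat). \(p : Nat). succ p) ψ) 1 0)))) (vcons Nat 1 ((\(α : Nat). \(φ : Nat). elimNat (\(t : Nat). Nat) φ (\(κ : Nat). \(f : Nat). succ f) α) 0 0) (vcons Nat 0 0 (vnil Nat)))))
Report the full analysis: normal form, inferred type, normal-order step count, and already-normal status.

reduced normal form:
  \(σ : Vec Nat 3). refl (Vec Nat 4) (vcons Nat 3 0 (vcons Nat 2 4 (vcons Nat 1 0 (vcons Nat 0 0 (vnil Nat)))))
the term's type:
  Vec Nat 3 -> Eq (Vec Nat 4) (vcons Nat 3 0 (vcons Nat 2 4 (vcons Nat 1 0 (vcons Nat 0 0 (vnil Nat))))) (vcons Nat 3 0 (vcons Nat 2 4 (vcons Nat 1 0 (vcons Nat 0 0 (vnil Nat)))))
reduction steps (normal order): 22
already normal: no
first redex: an elimNat iota-redex


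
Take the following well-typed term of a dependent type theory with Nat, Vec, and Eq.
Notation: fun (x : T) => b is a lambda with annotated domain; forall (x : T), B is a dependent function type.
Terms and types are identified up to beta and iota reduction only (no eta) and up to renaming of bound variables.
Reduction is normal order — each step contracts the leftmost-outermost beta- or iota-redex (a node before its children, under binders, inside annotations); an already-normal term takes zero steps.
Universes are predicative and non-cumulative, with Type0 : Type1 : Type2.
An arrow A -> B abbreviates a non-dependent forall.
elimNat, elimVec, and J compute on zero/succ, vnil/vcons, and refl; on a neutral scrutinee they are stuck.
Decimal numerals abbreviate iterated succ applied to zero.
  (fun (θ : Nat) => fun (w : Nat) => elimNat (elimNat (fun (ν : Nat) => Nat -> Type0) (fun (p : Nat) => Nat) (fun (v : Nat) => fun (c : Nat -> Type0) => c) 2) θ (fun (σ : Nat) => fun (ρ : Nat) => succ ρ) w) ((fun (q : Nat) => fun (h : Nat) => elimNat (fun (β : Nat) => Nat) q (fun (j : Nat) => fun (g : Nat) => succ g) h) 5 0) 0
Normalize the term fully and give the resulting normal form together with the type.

resulting normal form:
  5
type:
  Nat


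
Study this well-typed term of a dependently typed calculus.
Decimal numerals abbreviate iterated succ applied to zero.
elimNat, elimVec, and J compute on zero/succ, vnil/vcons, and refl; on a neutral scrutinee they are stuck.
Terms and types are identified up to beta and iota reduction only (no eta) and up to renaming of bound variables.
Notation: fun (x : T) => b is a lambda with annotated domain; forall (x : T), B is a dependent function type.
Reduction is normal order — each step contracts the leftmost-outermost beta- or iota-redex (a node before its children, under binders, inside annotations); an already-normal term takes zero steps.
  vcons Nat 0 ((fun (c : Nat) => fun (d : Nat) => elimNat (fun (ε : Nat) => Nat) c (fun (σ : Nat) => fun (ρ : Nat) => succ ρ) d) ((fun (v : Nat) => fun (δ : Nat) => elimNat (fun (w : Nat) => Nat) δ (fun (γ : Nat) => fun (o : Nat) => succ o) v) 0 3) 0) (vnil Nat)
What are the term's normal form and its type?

reduced normal form:
  vcons Nat 0 3 (vnil Nat)
type:
  Vec Nat 1


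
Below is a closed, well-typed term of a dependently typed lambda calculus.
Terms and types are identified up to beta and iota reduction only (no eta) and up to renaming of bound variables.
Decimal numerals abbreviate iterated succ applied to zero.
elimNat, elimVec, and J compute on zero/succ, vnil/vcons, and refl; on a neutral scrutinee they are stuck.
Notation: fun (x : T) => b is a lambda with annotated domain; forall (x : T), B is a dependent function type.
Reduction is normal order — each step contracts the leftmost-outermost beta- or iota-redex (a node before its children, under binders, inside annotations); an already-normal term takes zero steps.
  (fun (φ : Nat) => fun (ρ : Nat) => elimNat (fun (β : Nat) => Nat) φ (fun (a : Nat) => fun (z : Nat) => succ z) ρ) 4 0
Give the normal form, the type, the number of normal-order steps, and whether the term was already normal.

normal form:
  4
inferred type:
  Nat
reduction steps (normal order): 3
term was already normal: no
first redex: a beta-redex


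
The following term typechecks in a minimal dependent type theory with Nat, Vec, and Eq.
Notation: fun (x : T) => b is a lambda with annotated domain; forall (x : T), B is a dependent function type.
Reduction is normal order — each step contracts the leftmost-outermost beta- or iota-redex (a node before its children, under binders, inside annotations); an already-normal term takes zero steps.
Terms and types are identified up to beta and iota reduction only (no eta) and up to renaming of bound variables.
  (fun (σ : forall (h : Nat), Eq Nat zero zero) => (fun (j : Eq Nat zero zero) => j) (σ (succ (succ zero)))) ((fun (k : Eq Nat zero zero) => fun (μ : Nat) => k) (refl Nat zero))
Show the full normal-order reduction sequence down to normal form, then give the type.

normal-order reduction sequence:
  (fun (σ : forall (h : Nat), Eq Nat zero zero) => (fun (j : Eq Nat zero zero) => j) (σ (succ (succ zero)))) ((fun (k : Eq Nat zero zero) => fun (μ : Nat) => k) (refl Nat zero))
  ~> (fun (σ : Eq Nat zero zero) => σ) ((fun (h : Eq Nat zero zero) => fun (j : Nat) => h) (refl Nat zero) (succ (succ zero)))
  ~> (fun (σ : Eq Nat zero zero) => fun (h : Nat) => σ) (refl Nat zero) (succ (succ zero))
  ~> (fun (σ : Nat) => refl Nat zero) (succ (succ zero))
  ~> refl Nat zero
type:
  Eq Nat zero zero


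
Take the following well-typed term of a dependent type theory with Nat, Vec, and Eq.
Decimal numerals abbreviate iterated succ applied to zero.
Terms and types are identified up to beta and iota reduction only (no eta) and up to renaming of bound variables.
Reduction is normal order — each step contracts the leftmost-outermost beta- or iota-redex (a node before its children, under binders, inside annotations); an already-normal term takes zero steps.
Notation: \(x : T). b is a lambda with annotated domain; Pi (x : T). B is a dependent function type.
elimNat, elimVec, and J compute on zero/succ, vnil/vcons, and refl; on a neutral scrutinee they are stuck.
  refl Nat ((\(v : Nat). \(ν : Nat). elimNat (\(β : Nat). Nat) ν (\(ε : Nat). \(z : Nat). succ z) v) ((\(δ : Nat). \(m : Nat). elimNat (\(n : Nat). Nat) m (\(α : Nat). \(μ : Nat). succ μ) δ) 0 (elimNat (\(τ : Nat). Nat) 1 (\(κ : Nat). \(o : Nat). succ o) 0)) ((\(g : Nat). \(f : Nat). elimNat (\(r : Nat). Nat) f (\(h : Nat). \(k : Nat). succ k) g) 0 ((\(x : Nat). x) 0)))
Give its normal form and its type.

normal form:
  refl Nat 1
type:
  Eq Nat 1 1


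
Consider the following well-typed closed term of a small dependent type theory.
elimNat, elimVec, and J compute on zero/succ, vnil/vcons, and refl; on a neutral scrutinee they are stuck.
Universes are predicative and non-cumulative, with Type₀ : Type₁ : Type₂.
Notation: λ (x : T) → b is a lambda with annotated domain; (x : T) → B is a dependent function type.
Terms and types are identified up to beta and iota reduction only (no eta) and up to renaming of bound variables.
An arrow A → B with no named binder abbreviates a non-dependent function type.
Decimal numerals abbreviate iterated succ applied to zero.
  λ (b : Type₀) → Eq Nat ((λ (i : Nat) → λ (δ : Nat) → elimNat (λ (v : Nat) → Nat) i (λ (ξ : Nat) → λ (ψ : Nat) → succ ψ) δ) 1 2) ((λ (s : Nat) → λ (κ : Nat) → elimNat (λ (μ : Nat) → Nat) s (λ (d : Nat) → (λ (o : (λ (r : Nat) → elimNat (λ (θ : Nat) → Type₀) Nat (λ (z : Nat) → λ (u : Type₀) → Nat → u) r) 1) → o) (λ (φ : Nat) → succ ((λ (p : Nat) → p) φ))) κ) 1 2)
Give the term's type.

type:
  Type₀ → Type₀


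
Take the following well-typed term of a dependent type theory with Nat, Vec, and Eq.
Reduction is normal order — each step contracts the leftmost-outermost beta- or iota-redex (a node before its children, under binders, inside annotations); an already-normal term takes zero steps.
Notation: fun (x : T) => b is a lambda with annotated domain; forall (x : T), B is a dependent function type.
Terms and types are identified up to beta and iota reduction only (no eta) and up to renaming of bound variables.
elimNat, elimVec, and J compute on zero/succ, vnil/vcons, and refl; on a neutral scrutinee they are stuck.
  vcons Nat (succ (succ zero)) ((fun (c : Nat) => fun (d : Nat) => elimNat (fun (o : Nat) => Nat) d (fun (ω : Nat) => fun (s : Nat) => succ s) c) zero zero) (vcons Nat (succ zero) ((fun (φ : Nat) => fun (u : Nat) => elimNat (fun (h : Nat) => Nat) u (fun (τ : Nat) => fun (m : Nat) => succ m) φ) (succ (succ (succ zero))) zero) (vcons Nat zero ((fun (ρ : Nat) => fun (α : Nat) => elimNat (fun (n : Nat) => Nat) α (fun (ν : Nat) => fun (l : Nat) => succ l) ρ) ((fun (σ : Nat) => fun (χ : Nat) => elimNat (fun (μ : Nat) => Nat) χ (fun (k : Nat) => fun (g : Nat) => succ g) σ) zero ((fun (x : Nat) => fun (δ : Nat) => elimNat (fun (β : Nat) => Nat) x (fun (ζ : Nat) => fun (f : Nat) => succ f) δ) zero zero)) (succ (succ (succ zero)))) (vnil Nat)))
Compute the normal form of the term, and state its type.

normal form:
  vcons Nat (succ (succ zero)) zero (vcons Nat (succ zero) (succ (succ (succ zero))) (vcons Nat zero (succ (succ (succ zero))) (vnil Nat)))
type:
  Vec Nat (succ (succ (succ zero)))
observation: 24 normal-order steps normalize the term, beginning with a beta-redex.


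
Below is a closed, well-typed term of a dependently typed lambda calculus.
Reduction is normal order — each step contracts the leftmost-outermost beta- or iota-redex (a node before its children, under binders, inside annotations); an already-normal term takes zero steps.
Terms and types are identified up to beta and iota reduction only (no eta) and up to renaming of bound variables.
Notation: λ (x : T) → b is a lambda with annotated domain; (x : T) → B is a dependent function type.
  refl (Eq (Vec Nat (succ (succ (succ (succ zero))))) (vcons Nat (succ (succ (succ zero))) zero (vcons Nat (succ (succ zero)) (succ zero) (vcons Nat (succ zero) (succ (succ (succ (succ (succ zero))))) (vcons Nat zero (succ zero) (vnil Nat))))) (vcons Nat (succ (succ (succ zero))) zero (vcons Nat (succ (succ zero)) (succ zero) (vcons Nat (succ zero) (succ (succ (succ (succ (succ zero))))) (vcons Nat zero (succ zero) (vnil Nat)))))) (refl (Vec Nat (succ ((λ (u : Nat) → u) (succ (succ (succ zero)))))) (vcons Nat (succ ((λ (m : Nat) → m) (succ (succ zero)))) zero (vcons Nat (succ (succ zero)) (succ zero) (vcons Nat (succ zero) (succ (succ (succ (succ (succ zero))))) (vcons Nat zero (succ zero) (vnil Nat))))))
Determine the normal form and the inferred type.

resulting normal form:
  refl (Eq (Vec Nat (succ (succ (succ (succ zero))))) (vcons Nat (succ (succ (succ zero))) zero (vcons Nat (succ (succ zero)) (succ zero) (vcons Nat (succ zero) (succ (succ (succ (succ (succ zero))))) (vcons Nat zero (succ zero) (vnil Nat))))) (vcons Nat (succ (succ (succ zero))) zero (vcons Nat (succ (succ zero)) (succ zero) (vcons Nat (succ zero) (succ (succ (succ (succ (succ zero))))) (vcons Nat zero (succ zero) (vnil Nat)))))) (refl (Vec Nat (succ (succ (succ (succ zero))))) (vcons Nat (succ (succ (succ zero))) zero (vcons Nat (succ (succ zero)) (succ zero) (vcons Nat (succ zero) (succ (succ (succ (succ (succ zero))))) (vcons Nat zero (succ zero) (vnil Nat))))))
inferred type:
  Eq (Eq (Vec Nat (succ (succ (succ (succ zero))))) (vcons Nat (succ (succ (succ zero))) zero (vcons Nat (succ (succ zero)) (succ zero) (vcons Nat (succ zero) (succ (succ (succ (succ (succ zero))))) (vcons Nat zero (succ zero) (vnil Nat))))) (vcons Nat (succ (succ (succ zero))) zero (vcons Nat (succ (succ zero)) (succ zero) (vcons Nat (succ zero) (succ (succ (succ (succ (succ zero))))) (vcons Nat zero (succ zero) (vnil Nat)))))) (refl (Vec Nat (succ (succ (succ (succ zero))))) (vcons Nat (succ (succ (succ zero))) zero (vcons Nat (succ (succ zero)) (succ zero) (vcons Nat (succ zero) (succ (succ (succ (succ (succ zero))))) (vcons Nat zero (succ zero) (vnil Nat)))))) (refl (Vec Nat (succ (succ (succ (succ zero))))) (vcons Nat (succ (succ (succ zero))) zero (vcons Nat (succ (succ zero)) (succ zero) (vcons Nat (succ zero) (succ (succ (succ (succ (succ zero))))) (vcons Nat zero (succ zero) (vnil Nat))))))
observation: 2 normal-order steps normalize the term, beginning with a beta-redex.
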